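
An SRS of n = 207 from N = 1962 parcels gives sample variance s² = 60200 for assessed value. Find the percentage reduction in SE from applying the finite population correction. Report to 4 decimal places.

5.4222

f = n/N = 207/1962 = 0.10550459.
SE_no-fpc = √(s²/n) = 17.053482; SE_fpc = √((1−f)s²/n) = 16.128803.
Ratio = √(1−f) = 0.94577768. Reduction = 100·(1 − 0.94577768) = 5.4222%.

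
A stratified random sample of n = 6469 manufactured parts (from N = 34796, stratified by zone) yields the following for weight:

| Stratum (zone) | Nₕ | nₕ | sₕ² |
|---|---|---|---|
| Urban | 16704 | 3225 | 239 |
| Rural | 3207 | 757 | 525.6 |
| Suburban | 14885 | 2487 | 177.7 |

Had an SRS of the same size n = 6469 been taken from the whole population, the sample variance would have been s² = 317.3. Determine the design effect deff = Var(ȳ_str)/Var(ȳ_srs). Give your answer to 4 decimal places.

0.7307

Var(ȳ_str) = Σ Wₕ²(1−fₕ)sₕ²/nₕ with Wₕ = Nₕ/34796:
  Urban: (16704/34796)²·(1−3225/16704)·239/3225 = 0.013781221
  Rural: (3207/34796)²·(1−757/3207)·525.6/757 = 0.0045057374
  Suburban: (14885/34796)²·(1−2487/14885)·177.7/2487 = 0.010890642
  → Var(ȳ_str) = 0.0291776.
Var(ȳ_srs) = (1 − 6469/34796)·317.3/6469 = 0.039930448.
deff = 0.0291776 / 0.039930448 = 0.7307.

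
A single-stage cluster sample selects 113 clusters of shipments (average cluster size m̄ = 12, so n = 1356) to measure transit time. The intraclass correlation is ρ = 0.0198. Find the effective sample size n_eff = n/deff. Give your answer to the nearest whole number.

deff = 1 + (12 − 1)·0.0198 = 1 + 0.2178 = 1.2178.
n_eff = 1356 / 1.2178 = 1113.

1113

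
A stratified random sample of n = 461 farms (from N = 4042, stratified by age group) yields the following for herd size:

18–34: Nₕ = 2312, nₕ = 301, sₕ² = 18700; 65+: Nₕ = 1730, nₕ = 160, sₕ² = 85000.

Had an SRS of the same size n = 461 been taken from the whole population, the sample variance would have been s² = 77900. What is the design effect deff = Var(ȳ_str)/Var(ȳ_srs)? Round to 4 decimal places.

0.7080

Var(ȳ_str) = Σ Wₕ²(1−fₕ)sₕ²/nₕ with Wₕ = Nₕ/4042:
  18–34: (2312/4042)²·(1−301/2312)·18700/301 = 17.680005
  65+: (1730/4042)²·(1−160/1730)·85000/160 = 88.31858
  → Var(ȳ_str) = 105.99859.
Var(ȳ_srs) = (1 − 461/4042)·77900/461 = 149.70784.
deff = 105.99859 / 149.70784 = 0.7080.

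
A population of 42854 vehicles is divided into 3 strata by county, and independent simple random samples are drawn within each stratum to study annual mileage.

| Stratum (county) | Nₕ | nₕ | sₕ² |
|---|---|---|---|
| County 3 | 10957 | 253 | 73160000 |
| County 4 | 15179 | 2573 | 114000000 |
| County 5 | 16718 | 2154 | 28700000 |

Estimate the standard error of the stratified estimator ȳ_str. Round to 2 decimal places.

157.64

Var(ȳ_str) = Σₕ Wₕ²(1 − fₕ)sₕ²/nₕ with Wₕ = Nₕ/N, N = 42854.
County 3: Wₕ = 0.25568208; term = 0.25568208²·(1 − 0.02309026)·73160000/253 = 18467.504.
County 4: Wₕ = 0.35420264; term = 0.35420264²·(1 − 0.16951051)·114000000/2573 = 4616.3933.
County 5: Wₕ = 0.39011528; term = 0.39011528²·(1 − 0.12884316)·28700000/2154 = 1766.5196.
Sum = 24850.417.
SE = √(24850.417) = 157.64.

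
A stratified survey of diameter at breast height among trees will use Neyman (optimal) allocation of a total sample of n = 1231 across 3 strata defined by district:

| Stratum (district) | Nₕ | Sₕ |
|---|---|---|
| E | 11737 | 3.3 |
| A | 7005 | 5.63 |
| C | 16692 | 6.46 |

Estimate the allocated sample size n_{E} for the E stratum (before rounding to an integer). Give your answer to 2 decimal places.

256.34

Neyman allocation: nₕ = n·NₕSₕ / Σⱼ NⱼSⱼ.
Σ NⱼSⱼ = 11737·3.3 + 7005·5.63 + 16692·6.46 = 186000.57.
n_{E} = 1231·11737·3.3 / 186000.57 = 256.34.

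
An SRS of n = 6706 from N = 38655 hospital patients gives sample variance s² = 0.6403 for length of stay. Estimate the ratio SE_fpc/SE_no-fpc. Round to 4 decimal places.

0.9091

f = n/N = 6706/38655 = 0.17348338.
SE_no-fpc = √(s²/n) = 0.0097714717; SE_fpc = √((1−f)s²/n) = 0.0088835341.
Ratio = √(1−f) = 0.90912960.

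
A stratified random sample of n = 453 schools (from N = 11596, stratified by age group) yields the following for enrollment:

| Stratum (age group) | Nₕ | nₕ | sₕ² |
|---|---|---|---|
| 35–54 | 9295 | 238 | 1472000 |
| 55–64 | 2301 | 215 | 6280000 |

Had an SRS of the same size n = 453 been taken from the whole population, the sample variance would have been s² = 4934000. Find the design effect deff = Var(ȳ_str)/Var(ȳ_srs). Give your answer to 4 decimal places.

0.4696

Var(ȳ_str) = Σ Wₕ²(1−fₕ)sₕ²/nₕ with Wₕ = Nₕ/11596:
  35–54: (9295/11596)²·(1−238/9295)·1472000/238 = 3872.1146
  55–64: (2301/11596)²·(1−215/2301)·6280000/215 = 1042.6431
  → Var(ȳ_str) = 4914.7577.
Var(ȳ_srs) = (1 − 453/11596)·4934000/453 = 10466.341.
deff = 4914.7577 / 10466.341 = 0.4696.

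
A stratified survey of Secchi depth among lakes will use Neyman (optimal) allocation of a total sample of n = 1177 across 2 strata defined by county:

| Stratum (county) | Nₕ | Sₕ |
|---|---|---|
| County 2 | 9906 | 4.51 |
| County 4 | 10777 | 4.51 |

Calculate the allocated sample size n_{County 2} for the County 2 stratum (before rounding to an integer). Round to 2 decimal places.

563.72

Neyman allocation: nₕ = n·NₕSₕ / Σⱼ NⱼSⱼ.
Σ NⱼSⱼ = 9906·4.51 + 10777·4.51 = 93280.33.
n_{County 2} = 1177·9906·4.51 / 93280.33 = 563.72.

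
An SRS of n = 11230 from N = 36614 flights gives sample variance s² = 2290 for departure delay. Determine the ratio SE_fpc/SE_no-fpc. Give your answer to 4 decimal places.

f = n/N = 11230/36614 = 0.30671328.
SE_no-fpc = √(s²/n) = 0.45157289; SE_fpc = √((1−f)s²/n) = 0.37599693.
Ratio = √(1−f) = 0.83263841.

0.8326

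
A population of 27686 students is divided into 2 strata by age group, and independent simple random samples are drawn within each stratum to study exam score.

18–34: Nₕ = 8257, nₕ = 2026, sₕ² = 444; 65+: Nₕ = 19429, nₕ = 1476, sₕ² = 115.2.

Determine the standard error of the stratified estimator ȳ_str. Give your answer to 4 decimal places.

0.2241

Var(ȳ_str) = Σₕ Wₕ²(1 − fₕ)sₕ²/nₕ with Wₕ = Nₕ/N, N = 27686.
18–34: Wₕ = 0.29823738; term = 0.29823738²·(1 − 0.24536757)·444/2026 = 0.014709677.
65+: Wₕ = 0.70176262; term = 0.70176262²·(1 − 0.07596891)·115.2/1476 = 0.035516746.
Sum = 0.050226423.
SE = √(0.050226423) = 0.2241.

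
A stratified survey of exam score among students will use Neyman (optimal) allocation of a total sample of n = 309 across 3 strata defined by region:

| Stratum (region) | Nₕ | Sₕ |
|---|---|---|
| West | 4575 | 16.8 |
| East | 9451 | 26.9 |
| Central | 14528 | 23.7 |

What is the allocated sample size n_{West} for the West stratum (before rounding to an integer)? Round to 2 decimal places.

35.16

Neyman allocation: nₕ = n·NₕSₕ / Σⱼ NⱼSⱼ.
Σ NⱼSⱼ = 4575·16.8 + 9451·26.9 + 14528·23.7 = 675405.5.
n_{West} = 309·4575·16.8 / 675405.5 = 35.16.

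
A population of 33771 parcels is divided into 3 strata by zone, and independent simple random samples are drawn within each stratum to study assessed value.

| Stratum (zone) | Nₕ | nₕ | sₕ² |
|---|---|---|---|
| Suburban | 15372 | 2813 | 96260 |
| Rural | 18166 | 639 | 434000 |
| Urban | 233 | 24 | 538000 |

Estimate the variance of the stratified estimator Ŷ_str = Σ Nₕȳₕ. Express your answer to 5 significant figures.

Var(Ŷ_str) = Σₕ Nₕ²(1 − fₕ)sₕ²/nₕ.
Suburban: 15372²·(1 − 2813/15372)·96260/2813 = 6.6063497 × 10^9.
Rural: 18166²·(1 − 639/18166)·434000/639 = 2.1624983 × 10^11.
Urban: 233²·(1 − 24/233)·538000/24 = 1.0916244 × 10^9.
Sum = 2.239478 × 10^11.

2.2395 × 10^11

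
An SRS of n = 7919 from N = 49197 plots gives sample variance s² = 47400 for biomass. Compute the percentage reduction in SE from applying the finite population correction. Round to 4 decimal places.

8.4012

f = n/N = 7919/49197 = 0.16096510.
SE_no-fpc = √(s²/n) = 2.4465495; SE_fpc = √((1−f)s²/n) = 2.2410111.
Ratio = √(1−f) = 0.91598848. Reduction = 100·(1 − 0.91598848) = 8.4012%.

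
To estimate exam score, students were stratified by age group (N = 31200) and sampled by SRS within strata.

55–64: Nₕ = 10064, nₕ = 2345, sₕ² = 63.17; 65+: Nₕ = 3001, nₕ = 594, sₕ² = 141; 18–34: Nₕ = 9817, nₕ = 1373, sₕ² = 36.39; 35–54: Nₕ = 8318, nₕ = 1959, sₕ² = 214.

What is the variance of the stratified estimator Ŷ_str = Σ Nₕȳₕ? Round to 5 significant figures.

Var(Ŷ_str) = Σₕ Nₕ²(1 − fₕ)sₕ²/nₕ.
55–64: 10064²·(1 − 2345/10064)·63.17/2345 = 2.0926649 × 10^6.
65+: 3001²·(1 − 594/3001)·141/594 = 1.7146471 × 10^6.
18–34: 9817²·(1 − 1373/9817)·36.39/1373 = 2.1970429 × 10^6.
35–54: 8318²·(1 − 1959/8318)·214/1959 = 5.7781269 × 10^6.
Sum = 1.1782482 × 10^7.

1.1782 × 10^7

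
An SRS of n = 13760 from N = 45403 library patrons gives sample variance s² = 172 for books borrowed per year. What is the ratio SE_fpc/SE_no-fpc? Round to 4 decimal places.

0.8348

f = n/N = 13760/45403 = 0.30306367.
SE_no-fpc = √(s²/n) = 0.1118034; SE_fpc = √((1−f)s²/n) = 0.09333651.
Ratio = √(1−f) = 0.83482712.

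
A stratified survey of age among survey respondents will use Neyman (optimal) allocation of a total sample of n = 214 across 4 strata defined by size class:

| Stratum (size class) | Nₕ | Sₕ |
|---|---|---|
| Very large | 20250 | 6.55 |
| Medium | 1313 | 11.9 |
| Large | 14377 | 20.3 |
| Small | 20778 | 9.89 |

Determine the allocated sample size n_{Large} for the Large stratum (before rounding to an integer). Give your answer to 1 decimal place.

96.7

Neyman allocation: nₕ = n·NₕSₕ / Σⱼ NⱼSⱼ.
Σ NⱼSⱼ = 20250·6.55 + 1313·11.9 + 14377·20.3 + 20778·9.89 = 645609.72.
n_{Large} = 214·14377·20.3 / 645609.72 = 96.7.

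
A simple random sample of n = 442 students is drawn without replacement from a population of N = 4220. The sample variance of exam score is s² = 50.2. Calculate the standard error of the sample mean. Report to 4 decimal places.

Under SRS without replacement, Var(ȳ) = (1 − f)·s²/n with f = n/N = 442/4220 = 0.10473934.
Var(ȳ) = (1 − 0.10473934)·50.2/442 = 0.89526066·0.11357466 = 0.10167893.
SE(ȳ) = √(0.10167893) = 0.3189.

0.3189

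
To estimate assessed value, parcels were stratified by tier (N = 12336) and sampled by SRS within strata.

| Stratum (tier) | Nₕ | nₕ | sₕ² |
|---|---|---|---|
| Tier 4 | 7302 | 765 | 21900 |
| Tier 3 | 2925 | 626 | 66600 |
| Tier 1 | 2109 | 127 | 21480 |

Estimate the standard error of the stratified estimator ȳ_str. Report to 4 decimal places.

4.2810

Var(ȳ_str) = Σₕ Wₕ²(1 − fₕ)sₕ²/nₕ with Wₕ = Nₕ/N, N = 12336.
Tier 4: Wₕ = 0.59192607; term = 0.59192607²·(1 − 0.10476582)·21900/765 = 8.9795438.
Tier 3: Wₕ = 0.23711089; term = 0.23711089²·(1 − 0.21401709)·66600/626 = 4.7012789.
Tier 1: Wₕ = 0.17096304; term = 0.17096304²·(1 − 0.06021811)·21480/127 = 4.6458166.
Sum = 18.326639.
SE = √(18.326639) = 4.2810.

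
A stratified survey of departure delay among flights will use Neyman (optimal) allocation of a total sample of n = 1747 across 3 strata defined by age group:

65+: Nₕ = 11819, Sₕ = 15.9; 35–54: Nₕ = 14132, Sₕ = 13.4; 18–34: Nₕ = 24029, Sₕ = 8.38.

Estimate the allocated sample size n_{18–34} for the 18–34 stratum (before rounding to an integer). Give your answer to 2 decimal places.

Neyman allocation: nₕ = n·NₕSₕ / Σⱼ NⱼSⱼ.
Σ NⱼSⱼ = 11819·15.9 + 14132·13.4 + 24029·8.38 = 578653.92.
n_{18–34} = 1747·24029·8.38 / 578653.92 = 607.93.

607.93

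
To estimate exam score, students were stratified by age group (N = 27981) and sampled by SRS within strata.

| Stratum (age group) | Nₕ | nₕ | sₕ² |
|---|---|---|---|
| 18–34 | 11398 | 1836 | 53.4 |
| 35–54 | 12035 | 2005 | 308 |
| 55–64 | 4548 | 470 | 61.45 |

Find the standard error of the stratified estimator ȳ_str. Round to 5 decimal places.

0.17558

Var(ȳ_str) = Σₕ Wₕ²(1 − fₕ)sₕ²/nₕ with Wₕ = Nₕ/N, N = 27981.
18–34: Wₕ = 0.40734784; term = 0.40734784²·(1 − 0.16108089)·53.4/1836 = 0.0040487365.
35–54: Wₕ = 0.43011329; term = 0.43011329²·(1 − 0.16659742)·308/2005 = 0.023684101.
55–64: Wₕ = 0.16253887; term = 0.16253887²·(1 − 0.10334213)·61.45/470 = 0.0030971714.
Sum = 0.030830009.
SE = √(0.030830009) = 0.17558.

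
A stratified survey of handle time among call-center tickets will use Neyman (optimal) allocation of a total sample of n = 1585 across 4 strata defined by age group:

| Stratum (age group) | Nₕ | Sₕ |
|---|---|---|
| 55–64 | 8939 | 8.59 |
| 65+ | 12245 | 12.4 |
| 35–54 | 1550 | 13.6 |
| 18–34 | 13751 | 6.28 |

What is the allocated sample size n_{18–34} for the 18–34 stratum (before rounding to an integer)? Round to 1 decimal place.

407.3

Neyman allocation: nₕ = n·NₕSₕ / Σⱼ NⱼSⱼ.
Σ NⱼSⱼ = 8939·8.59 + 12245·12.4 + 1550·13.6 + 13751·6.28 = 336060.29.
n_{18–34} = 1585·13751·6.28 / 336060.29 = 407.3.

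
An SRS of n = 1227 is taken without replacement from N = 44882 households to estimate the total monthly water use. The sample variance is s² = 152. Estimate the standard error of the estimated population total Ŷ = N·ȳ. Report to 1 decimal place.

Var(Ŷ) = N²·Var(ȳ) = N²·(1 − n/N)·s²/n.
f = 1227/44882 = 0.02733835; Var(ȳ) = 0.97266165·152/1227 = 0.12049272.
Var(Ŷ) = 44882² · 0.12049272 = 2.427198 × 10^8.
SE(Ŷ) = √(2.427198 × 10^8) = 15579.5.

15579.5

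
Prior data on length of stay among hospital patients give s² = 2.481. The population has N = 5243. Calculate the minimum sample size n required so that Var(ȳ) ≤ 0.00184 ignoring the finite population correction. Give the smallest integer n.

1349

Without fpc, n₀ = s²/D = 2.481/0.00184 = 1348.3696.
Rounding up, n = 1349.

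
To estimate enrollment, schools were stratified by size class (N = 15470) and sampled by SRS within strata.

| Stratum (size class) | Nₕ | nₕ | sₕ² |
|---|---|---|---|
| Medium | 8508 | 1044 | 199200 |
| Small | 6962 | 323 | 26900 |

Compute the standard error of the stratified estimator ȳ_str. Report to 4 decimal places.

8.1679

Var(ȳ_str) = Σₕ Wₕ²(1 − fₕ)sₕ²/nₕ with Wₕ = Nₕ/N, N = 15470.
Medium: Wₕ = 0.54996768; term = 0.54996768²·(1 − 0.12270804)·199200/1044 = 50.629929.
Small: Wₕ = 0.45003232; term = 0.45003232²·(1 − 0.04639471)·26900/323 = 16.084435.
Sum = 66.714364.
SE = √(66.714364) = 8.1679.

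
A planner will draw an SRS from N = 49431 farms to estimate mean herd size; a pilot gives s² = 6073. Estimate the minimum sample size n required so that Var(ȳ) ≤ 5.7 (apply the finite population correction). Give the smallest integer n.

1043

Without fpc, n₀ = s²/D = 6073/5.7 = 1065.4386.
With fpc, (1 − n/N)·s²/n ≤ D requires n ≥ n₀/(1 + n₀/N) = 1065.4386/(1 + 1065.4386/49431) = 1042.9586.
Rounding up, n = 1043.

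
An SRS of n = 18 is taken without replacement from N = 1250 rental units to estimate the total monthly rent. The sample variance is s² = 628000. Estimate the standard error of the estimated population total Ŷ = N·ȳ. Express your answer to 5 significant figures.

Var(Ŷ) = N²·Var(ȳ) = N²·(1 − n/N)·s²/n.
f = 18/1250 = 0.01440000; Var(ȳ) = 0.98560000·628000/18 = 34386.489.
Var(Ŷ) = 1250² · 34386.489 = 5.3728889 × 10^10.
SE(Ŷ) = √(5.3728889 × 10^10) = 231790.

231790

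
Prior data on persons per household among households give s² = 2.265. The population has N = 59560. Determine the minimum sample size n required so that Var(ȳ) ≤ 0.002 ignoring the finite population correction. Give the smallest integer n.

Without fpc, n₀ = s²/D = 2.265/0.002 = 1132.5000.
Rounding up, n = 1133.

1133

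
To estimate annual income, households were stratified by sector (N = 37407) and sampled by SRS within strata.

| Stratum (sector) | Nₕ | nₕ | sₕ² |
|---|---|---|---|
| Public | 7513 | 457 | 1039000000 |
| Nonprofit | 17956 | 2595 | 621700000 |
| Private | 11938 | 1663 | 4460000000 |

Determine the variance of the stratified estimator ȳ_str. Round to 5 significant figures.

368460

Var(ȳ_str) = Σₕ Wₕ²(1 − fₕ)sₕ²/nₕ with Wₕ = Nₕ/N, N = 37407.
Public: Wₕ = 0.20084476; term = 0.20084476²·(1 − 0.06082790)·1039000000/457 = 86132.202.
Nonprofit: Wₕ = 0.48001711; term = 0.48001711²·(1 − 0.14451994)·621700000/2595 = 47224.442.
Private: Wₕ = 0.31913813; term = 0.31913813²·(1 − 0.13930307)·4460000000/1663 = 235098.71.
Sum = 368455.35.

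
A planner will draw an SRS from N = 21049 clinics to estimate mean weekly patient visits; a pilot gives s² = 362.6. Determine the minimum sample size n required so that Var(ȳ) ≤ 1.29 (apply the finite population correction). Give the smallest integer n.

Without fpc, n₀ = s²/D = 362.6/1.29 = 281.0853.
With fpc, (1 − n/N)·s²/n ≤ D requires n ≥ n₀/(1 + n₀/N) = 281.0853/(1 + 281.0853/21049) = 277.3812.
Rounding up, n = 278.

278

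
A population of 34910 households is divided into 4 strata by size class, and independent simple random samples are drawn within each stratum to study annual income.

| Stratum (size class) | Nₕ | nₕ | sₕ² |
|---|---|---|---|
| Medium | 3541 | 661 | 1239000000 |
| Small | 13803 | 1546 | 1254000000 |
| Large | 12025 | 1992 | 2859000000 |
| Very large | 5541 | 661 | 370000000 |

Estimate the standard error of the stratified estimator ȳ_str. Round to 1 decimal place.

531.8

Var(ȳ_str) = Σₕ Wₕ²(1 − fₕ)sₕ²/nₕ with Wₕ = Nₕ/N, N = 34910.
Medium: Wₕ = 0.10143225; term = 0.10143225²·(1 − 0.18667043)·1239000000/661 = 15685.146.
Small: Wₕ = 0.39538814; term = 0.39538814²·(1 − 0.11200464)·1254000000/1546 = 112601.98.
Large: Wₕ = 0.34445718; term = 0.34445718²·(1 − 0.16565489)·2859000000/1992 = 142082.64.
Very large: Wₕ = 0.15872243; term = 0.15872243²·(1 − 0.11929255)·370000000/661 = 12419.627.
Sum = 282789.39.
SE = √(282789.39) = 531.8.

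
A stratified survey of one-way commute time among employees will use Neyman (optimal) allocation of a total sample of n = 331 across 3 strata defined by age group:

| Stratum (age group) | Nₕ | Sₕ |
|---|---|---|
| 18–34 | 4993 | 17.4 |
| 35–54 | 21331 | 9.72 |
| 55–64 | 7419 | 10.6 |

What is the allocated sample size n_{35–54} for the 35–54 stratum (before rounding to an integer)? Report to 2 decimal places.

184.06

Neyman allocation: nₕ = n·NₕSₕ / Σⱼ NⱼSⱼ.
Σ NⱼSⱼ = 4993·17.4 + 21331·9.72 + 7419·10.6 = 372856.92.
n_{35–54} = 331·21331·9.72 / 372856.92 = 184.06.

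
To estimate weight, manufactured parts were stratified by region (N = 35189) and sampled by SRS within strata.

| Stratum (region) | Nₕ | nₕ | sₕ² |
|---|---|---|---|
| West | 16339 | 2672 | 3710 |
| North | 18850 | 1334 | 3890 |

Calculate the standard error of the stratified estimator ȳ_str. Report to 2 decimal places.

1.01

Var(ȳ_str) = Σₕ Wₕ²(1 − fₕ)sₕ²/nₕ with Wₕ = Nₕ/N, N = 35189.
West: Wₕ = 0.46432124; term = 0.46432124²·(1 − 0.16353510)·3710/2672 = 0.25039305.
North: Wₕ = 0.53567876; term = 0.53567876²·(1 − 0.07076923)·3890/1334 = 0.77754622.
Sum = 1.0279393.
SE = √(1.0279393) = 1.01.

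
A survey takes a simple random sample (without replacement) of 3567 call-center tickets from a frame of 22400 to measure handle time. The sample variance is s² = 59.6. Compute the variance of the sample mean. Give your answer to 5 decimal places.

Under SRS without replacement, Var(ȳ) = (1 − f)·s²/n with f = n/N = 3567/22400 = 0.15924107.
Var(ȳ) = (1 − 0.15924107)·59.6/3567 = 0.84075893·0.016708719 = 0.014048005.

0.01405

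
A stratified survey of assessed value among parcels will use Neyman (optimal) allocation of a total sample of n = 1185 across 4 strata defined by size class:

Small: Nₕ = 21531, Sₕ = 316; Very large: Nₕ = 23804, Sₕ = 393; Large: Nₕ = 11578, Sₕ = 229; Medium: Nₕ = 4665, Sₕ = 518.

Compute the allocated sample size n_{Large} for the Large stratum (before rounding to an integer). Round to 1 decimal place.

Neyman allocation: nₕ = n·NₕSₕ / Σⱼ NⱼSⱼ.
Σ NⱼSⱼ = 21531·316 + 23804·393 + 11578·229 + 4665·518 = 2.12266 × 10^7.
n_{Large} = 1185·11578·229 / (2.12266 × 10^7) = 148.0.

148.0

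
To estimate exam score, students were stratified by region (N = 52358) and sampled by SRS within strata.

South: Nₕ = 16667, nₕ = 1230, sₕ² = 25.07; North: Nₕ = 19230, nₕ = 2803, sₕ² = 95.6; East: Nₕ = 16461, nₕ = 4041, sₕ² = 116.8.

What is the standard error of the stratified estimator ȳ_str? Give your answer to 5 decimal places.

Var(ȳ_str) = Σₕ Wₕ²(1 − fₕ)sₕ²/nₕ with Wₕ = Nₕ/N, N = 52358.
South: Wₕ = 0.31832767; term = 0.31832767²·(1 − 0.07379852)·25.07/1230 = 0.0019129493.
North: Wₕ = 0.36727912; term = 0.36727912²·(1 − 0.14576183)·95.6/2803 = 0.0039301239.
East: Wₕ = 0.31439322; term = 0.31439322²·(1 − 0.24548934)·116.8/4041 = 0.0021555877.
Sum = 0.0079986609.
SE = √(0.0079986609) = 0.08944.

0.08944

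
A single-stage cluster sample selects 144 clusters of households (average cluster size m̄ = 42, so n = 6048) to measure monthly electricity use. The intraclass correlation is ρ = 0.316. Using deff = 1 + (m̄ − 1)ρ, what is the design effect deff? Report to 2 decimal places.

deff = 1 + (42 − 1)·0.316 = 1 + 12.956 = 13.956.

13.96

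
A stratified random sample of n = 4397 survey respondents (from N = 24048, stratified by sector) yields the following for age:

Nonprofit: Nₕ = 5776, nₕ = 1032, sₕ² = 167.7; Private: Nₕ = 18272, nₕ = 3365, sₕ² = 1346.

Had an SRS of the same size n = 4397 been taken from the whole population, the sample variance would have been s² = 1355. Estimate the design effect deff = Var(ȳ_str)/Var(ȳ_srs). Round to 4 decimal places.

0.7787

Var(ȳ_str) = Σ Wₕ²(1−fₕ)sₕ²/nₕ with Wₕ = Nₕ/24048:
  Nonprofit: (5776/24048)²·(1−1032/5776)·167.7/1032 = 0.0076995848
  Private: (18272/24048)²·(1−3365/18272)·1346/3365 = 0.18839892
  → Var(ȳ_str) = 0.1960985.
Var(ȳ_srs) = (1 − 4397/24048)·1355/4397 = 0.25181902.
deff = 0.1960985 / 0.25181902 = 0.7787.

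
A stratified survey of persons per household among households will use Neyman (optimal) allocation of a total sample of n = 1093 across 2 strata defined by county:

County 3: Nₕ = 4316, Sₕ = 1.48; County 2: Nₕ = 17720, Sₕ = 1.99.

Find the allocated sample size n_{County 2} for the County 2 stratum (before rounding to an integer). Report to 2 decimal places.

925.37

Neyman allocation: nₕ = n·NₕSₕ / Σⱼ NⱼSⱼ.
Σ NⱼSⱼ = 4316·1.48 + 17720·1.99 = 41650.48.
n_{County 2} = 1093·17720·1.99 / 41650.48 = 925.37.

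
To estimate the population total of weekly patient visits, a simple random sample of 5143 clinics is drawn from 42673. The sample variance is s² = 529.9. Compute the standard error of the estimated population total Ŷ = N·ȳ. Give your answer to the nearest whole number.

12846

Var(Ŷ) = N²·Var(ȳ) = N²·(1 − n/N)·s²/n.
f = 5143/42673 = 0.12052117; Var(ȳ) = 0.87947883·529.9/5143 = 0.090615561.
Var(Ŷ) = 42673² · 0.090615561 = 1.6500957 × 10^8.
SE(Ŷ) = √(1.6500957 × 10^8) = 12846.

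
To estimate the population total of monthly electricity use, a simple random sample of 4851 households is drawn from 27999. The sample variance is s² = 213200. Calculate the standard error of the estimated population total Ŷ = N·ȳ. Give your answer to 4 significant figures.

Var(Ŷ) = N²·Var(ȳ) = N²·(1 − n/N)·s²/n.
f = 4851/27999 = 0.17325619; Var(ȳ) = 0.82674381·213200/4851 = 36.335143.
Var(Ŷ) = 27999² · 36.335143 = 2.8484717 × 10^10.
SE(Ŷ) = √(2.8484717 × 10^10) = 168800.

168800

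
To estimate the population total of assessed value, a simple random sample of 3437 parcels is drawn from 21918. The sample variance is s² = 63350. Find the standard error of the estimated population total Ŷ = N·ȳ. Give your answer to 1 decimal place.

Var(Ŷ) = N²·Var(ȳ) = N²·(1 − n/N)·s²/n.
f = 3437/21918 = 0.15681175; Var(ȳ) = 0.84318825·63350/3437 = 15.541453.
Var(Ŷ) = 21918² · 15.541453 = 7.4660942 × 10^9.
SE(Ŷ) = √(7.4660942 × 10^9) = 86406.6.

86406.6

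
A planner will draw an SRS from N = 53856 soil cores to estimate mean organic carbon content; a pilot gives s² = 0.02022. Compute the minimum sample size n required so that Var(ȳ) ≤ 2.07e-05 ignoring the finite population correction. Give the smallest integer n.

Without fpc, n₀ = s²/D = 0.02022/2.07e-05 = 976.8116.
Rounding up, n = 977.

977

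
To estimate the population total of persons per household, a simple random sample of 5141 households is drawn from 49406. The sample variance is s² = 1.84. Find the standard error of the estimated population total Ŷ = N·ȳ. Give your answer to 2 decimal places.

884.72

Var(Ŷ) = N²·Var(ȳ) = N²·(1 − n/N)·s²/n.
f = 5141/49406 = 0.10405619; Var(ȳ) = 0.89594381·1.84/5141 = 3.2066458 × 10^-4.
Var(Ŷ) = 49406² · (3.2066458 × 10^-4) = 782727.12.
SE(Ŷ) = √(782727.12) = 884.72.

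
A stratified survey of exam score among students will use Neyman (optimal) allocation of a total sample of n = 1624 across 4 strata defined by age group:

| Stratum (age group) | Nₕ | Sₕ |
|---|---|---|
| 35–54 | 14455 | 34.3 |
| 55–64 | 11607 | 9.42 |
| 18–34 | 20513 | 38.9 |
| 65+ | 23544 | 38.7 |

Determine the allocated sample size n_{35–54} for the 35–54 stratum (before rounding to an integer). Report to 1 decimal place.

347.9

Neyman allocation: nₕ = n·NₕSₕ / Σⱼ NⱼSⱼ.
Σ NⱼSⱼ = 14455·34.3 + 11607·9.42 + 20513·38.9 + 23544·38.7 = 2.3142529 × 10^6.
n_{35–54} = 1624·14455·34.3 / (2.3142529 × 10^6) = 347.9.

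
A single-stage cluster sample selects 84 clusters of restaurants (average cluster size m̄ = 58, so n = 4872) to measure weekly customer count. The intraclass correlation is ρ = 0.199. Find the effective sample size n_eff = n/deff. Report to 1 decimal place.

394.7

deff = 1 + (58 − 1)·0.199 = 1 + 11.343 = 12.343.
n_eff = 4872 / 12.343 = 394.7.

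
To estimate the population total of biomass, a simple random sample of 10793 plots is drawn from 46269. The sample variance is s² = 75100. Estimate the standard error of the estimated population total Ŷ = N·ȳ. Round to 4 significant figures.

106900

Var(Ŷ) = N²·Var(ȳ) = N²·(1 − n/N)·s²/n.
f = 10793/46269 = 0.23326633; Var(ȳ) = 0.76673367·75100/10793 = 5.3350967.
Var(Ŷ) = 46269² · 5.3350967 = 1.1421484 × 10^10.
SE(Ŷ) = √(1.1421484 × 10^10) = 106900.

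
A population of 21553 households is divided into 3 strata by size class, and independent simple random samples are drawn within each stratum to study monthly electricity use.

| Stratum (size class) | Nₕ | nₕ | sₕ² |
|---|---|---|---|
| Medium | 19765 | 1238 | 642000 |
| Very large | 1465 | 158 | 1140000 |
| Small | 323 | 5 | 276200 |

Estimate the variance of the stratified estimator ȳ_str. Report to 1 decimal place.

Var(ȳ_str) = Σₕ Wₕ²(1 − fₕ)sₕ²/nₕ with Wₕ = Nₕ/N, N = 21553.
Medium: Wₕ = 0.91704171; term = 0.91704171²·(1 − 0.06263597)·642000/1238 = 408.79055.
Very large: Wₕ = 0.06797198; term = 0.06797198²·(1 − 0.10784983)·1140000/158 = 29.740312.
Small: Wₕ = 0.01498631; term = 0.01498631²·(1 − 0.01547988)·276200/5 = 12.21428.
Sum = 450.74514.

450.7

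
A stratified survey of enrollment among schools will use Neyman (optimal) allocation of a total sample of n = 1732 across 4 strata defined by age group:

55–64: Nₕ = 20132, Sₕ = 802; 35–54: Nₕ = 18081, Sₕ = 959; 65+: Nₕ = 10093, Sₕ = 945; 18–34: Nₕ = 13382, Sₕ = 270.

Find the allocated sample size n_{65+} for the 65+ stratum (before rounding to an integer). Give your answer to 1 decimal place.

354.2

Neyman allocation: nₕ = n·NₕSₕ / Σⱼ NⱼSⱼ.
Σ NⱼSⱼ = 20132·802 + 18081·959 + 10093·945 + 13382·270 = 4.6636568 × 10^7.
n_{65+} = 1732·10093·945 / (4.6636568 × 10^7) = 354.2.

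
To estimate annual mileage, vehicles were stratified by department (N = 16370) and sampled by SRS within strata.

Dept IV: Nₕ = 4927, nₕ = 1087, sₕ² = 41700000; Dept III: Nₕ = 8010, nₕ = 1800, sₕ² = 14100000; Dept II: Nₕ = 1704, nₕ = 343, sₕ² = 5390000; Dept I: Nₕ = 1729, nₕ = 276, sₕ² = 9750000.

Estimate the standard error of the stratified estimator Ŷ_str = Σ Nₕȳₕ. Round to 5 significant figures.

Var(Ŷ_str) = Σₕ Nₕ²(1 − fₕ)sₕ²/nₕ.
Dept IV: 4927²·(1 − 1087/4927)·41700000/1087 = 7.2580557 × 10^11.
Dept III: 8010²·(1 − 1800/8010)·14100000/1800 = 3.8964645 × 10^11.
Dept II: 1704²·(1 − 343/1704)·5390000/343 = 3.6443691 × 10^10.
Dept I: 1729²·(1 − 276/1729)·9750000/276 = 8.8747503 × 10^10.
Sum = 1.2406432 × 10^12.
SE = √(1.2406432 × 10^12) = 1.1138 × 10^6.

1.1138 × 10^6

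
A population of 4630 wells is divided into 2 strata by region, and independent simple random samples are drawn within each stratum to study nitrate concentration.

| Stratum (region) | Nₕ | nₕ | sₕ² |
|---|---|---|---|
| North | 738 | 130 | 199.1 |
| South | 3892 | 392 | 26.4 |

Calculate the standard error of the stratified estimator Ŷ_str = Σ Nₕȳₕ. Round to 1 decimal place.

Var(Ŷ_str) = Σₕ Nₕ²(1 − fₕ)sₕ²/nₕ.
North: 738²·(1 − 130/738)·199.1/130 = 687207.43.
South: 3892²·(1 − 392/3892)·26.4/392 = 917400.
Sum = 1.6046074 × 10^6.
SE = √(1.6046074 × 10^6) = 1266.7.

1266.7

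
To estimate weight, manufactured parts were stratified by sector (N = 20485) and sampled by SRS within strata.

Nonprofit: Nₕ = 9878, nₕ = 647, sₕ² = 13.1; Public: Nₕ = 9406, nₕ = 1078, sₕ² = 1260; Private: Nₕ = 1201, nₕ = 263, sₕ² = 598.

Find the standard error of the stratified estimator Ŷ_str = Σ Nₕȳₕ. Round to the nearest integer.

Var(Ŷ_str) = Σₕ Nₕ²(1 − fₕ)sₕ²/nₕ.
Nonprofit: 9878²·(1 − 647/9878)·13.1/647 = 1.8462257 × 10^6.
Public: 9406²·(1 − 1078/9406)·1260/1078 = 9.1558248 × 10^7.
Private: 1201²·(1 − 263/1201)·598/263 = 2.5614818 × 10^6.
Sum = 9.5965956 × 10^7.
SE = √(9.5965956 × 10^7) = 9796.

9796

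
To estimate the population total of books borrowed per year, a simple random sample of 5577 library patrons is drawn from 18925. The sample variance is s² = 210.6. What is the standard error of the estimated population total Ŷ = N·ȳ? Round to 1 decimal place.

Var(Ŷ) = N²·Var(ȳ) = N²·(1 − n/N)·s²/n.
f = 5577/18925 = 0.29468956; Var(ȳ) = 0.70531044·210.6/5577 = 0.0266341.
Var(Ŷ) = 18925² · 0.0266341 = 9.5391527 × 10^6.
SE(Ŷ) = √(9.5391527 × 10^6) = 3088.6.

3088.6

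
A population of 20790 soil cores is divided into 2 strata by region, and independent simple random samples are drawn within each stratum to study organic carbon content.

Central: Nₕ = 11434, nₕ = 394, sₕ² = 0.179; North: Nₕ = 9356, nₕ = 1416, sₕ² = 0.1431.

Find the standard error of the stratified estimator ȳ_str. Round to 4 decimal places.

Var(ȳ_str) = Σₕ Wₕ²(1 − fₕ)sₕ²/nₕ with Wₕ = Nₕ/N, N = 20790.
Central: Wₕ = 0.54997595; term = 0.54997595²·(1 − 0.03445863)·0.179/394 = 1.3268294 × 10^-4.
North: Wₕ = 0.45002405; term = 0.45002405²·(1 − 0.15134673)·0.1431/1416 = 1.7369132 × 10^-5.
Sum = 1.5005207 × 10^-4.
SE = √(1.5005207 × 10^-4) = 0.0122.

0.0122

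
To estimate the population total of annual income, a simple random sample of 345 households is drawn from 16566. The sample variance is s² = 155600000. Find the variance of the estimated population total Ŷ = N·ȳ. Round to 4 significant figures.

Var(Ŷ) = N²·Var(ȳ) = N²·(1 − n/N)·s²/n.
f = 345/16566 = 0.02082579; Var(ȳ) = 0.97917421·155600000/345 = 441621.76.
Var(Ŷ) = 16566² · 441621.76 = 1.211953 × 10^14.

1.212 × 10^14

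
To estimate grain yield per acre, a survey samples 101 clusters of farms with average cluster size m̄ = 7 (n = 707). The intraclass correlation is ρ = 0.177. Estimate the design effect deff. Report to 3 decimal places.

deff = 1 + (7 − 1)·0.177 = 1 + 1.062 = 2.062.

2.062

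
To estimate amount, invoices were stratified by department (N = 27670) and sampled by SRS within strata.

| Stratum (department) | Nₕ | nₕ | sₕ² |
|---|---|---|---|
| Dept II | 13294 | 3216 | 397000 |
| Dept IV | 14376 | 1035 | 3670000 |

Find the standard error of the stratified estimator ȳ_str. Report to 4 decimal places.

Var(ȳ_str) = Σₕ Wₕ²(1 − fₕ)sₕ²/nₕ with Wₕ = Nₕ/N, N = 27670.
Dept II: Wₕ = 0.48044814; term = 0.48044814²·(1 − 0.24191365)·397000/3216 = 21.601613.
Dept IV: Wₕ = 0.51955186; term = 0.51955186²·(1 − 0.07199499)·3670000/1035 = 888.24719.
Sum = 909.8488.
SE = √(909.8488) = 30.1637.

30.1637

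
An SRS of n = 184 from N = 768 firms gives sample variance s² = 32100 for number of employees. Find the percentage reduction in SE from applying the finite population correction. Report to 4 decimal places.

12.7981

f = n/N = 184/768 = 0.23958333.
SE_no-fpc = √(s²/n) = 13.208199; SE_fpc = √((1−f)s²/n) = 11.517797.
Ratio = √(1−f) = 0.87201873. Reduction = 100·(1 − 0.87201873) = 12.7981%.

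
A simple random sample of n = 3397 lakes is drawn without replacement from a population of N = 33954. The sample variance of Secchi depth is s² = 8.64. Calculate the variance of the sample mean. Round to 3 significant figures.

Under SRS without replacement, Var(ȳ) = (1 − f)·s²/n with f = n/N = 3397/33954 = 0.10004712.
Var(ȳ) = (1 − 0.10004712)·8.64/3397 = 0.89995288·0.0025434207 = 0.0022889587.

0.00229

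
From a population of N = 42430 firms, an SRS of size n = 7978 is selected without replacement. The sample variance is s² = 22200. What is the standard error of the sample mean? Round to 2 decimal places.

1.50

Under SRS without replacement, Var(ȳ) = (1 − f)·s²/n with f = n/N = 7978/42430 = 0.18802734.
Var(ȳ) = (1 − 0.18802734)·22200/7978 = 0.81197266·2.7826523 = 2.2594376.
SE(ȳ) = √(2.2594376) = 1.50.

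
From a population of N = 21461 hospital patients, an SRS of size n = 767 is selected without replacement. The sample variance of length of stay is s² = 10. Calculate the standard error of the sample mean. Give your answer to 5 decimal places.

Under SRS without replacement, Var(ȳ) = (1 − f)·s²/n with f = n/N = 767/21461 = 0.03573925.
Var(ȳ) = (1 − 0.03573925)·10/767 = 0.96426075·0.01303781 = 0.012571848.
SE(ȳ) = √(0.012571848) = 0.11212.

0.11212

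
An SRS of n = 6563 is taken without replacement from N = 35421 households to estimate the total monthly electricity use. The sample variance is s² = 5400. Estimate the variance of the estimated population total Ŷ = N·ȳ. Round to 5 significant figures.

Var(Ŷ) = N²·Var(ȳ) = N²·(1 − n/N)·s²/n.
f = 6563/35421 = 0.18528557; Var(ȳ) = 0.81471443·5400/6563 = 0.67034252.
Var(Ŷ) = 35421² · 0.67034252 = 8.4104339 × 10^8.

8.4104 × 10^8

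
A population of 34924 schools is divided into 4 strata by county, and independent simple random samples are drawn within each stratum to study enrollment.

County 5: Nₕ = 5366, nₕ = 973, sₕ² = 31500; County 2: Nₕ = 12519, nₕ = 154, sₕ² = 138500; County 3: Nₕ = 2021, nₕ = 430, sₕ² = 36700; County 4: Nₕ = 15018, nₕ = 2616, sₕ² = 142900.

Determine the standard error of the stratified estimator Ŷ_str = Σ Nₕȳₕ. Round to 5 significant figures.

Var(Ŷ_str) = Σₕ Nₕ²(1 − fₕ)sₕ²/nₕ.
County 5: 5366²·(1 − 973/5366)·31500/973 = 7.6314943 × 10^8.
County 2: 12519²·(1 − 154/12519)·138500/154 = 1.3921717 × 10^11.
County 3: 2021²·(1 − 430/2021)·36700/430 = 2.7443159 × 10^8.
County 4: 15018²·(1 − 2616/15018)·142900/2616 = 1.0174154 × 10^10.
Sum = 1.5042891 × 10^11.
SE = √(1.5042891 × 10^11) = 387850.

387850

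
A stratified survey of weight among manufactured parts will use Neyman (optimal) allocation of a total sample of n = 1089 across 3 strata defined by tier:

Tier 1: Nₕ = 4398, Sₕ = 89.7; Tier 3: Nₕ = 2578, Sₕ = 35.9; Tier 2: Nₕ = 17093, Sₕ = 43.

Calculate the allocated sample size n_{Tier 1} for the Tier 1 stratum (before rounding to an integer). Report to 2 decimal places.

Neyman allocation: nₕ = n·NₕSₕ / Σⱼ NⱼSⱼ.
Σ NⱼSⱼ = 4398·89.7 + 2578·35.9 + 17093·43 = 1.2220498 × 10^6.
n_{Tier 1} = 1089·4398·89.7 / (1.2220498 × 10^6) = 351.55.

351.55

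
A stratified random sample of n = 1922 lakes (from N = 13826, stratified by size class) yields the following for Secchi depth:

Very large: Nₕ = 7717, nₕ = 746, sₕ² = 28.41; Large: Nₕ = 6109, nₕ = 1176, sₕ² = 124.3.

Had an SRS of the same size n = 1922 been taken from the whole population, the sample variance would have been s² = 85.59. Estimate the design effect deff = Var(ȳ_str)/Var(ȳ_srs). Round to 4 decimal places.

0.7141

Var(ȳ_str) = Σ Wₕ²(1−fₕ)sₕ²/nₕ with Wₕ = Nₕ/13826:
  Very large: (7717/13826)²·(1−746/7717)·28.41/746 = 0.010717238
  Large: (6109/13826)²·(1−1176/6109)·124.3/1176 = 0.016662952
  → Var(ȳ_str) = 0.02738019.
Var(ȳ_srs) = (1 − 1922/13826)·85.59/1922 = 0.038341227.
deff = 0.02738019 / 0.038341227 = 0.7141.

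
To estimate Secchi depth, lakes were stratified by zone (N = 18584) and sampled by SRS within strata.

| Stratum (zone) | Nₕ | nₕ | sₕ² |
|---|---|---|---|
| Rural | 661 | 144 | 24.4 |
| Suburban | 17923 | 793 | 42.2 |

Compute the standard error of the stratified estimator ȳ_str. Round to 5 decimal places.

0.21789

Var(ȳ_str) = Σₕ Wₕ²(1 − fₕ)sₕ²/nₕ with Wₕ = Nₕ/N, N = 18584.
Rural: Wₕ = 0.03556823; term = 0.03556823²·(1 − 0.21785174)·24.4/144 = 1.6766443 × 10^-4.
Suburban: Wₕ = 0.96443177; term = 0.96443177²·(1 − 0.04424483)·42.2/793 = 0.047307385.
Sum = 0.047475049.
SE = √(0.047475049) = 0.21789.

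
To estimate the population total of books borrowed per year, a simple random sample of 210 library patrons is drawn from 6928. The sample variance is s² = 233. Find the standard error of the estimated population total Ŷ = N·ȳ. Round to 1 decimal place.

7186.1

Var(Ŷ) = N²·Var(ȳ) = N²·(1 − n/N)·s²/n.
f = 210/6928 = 0.03031178; Var(ȳ) = 0.96968822·233/210 = 1.0758922.
Var(Ŷ) = 6928² · 1.0758922 = 5.1639796 × 10^7.
SE(Ŷ) = √(5.1639796 × 10^7) = 7186.1.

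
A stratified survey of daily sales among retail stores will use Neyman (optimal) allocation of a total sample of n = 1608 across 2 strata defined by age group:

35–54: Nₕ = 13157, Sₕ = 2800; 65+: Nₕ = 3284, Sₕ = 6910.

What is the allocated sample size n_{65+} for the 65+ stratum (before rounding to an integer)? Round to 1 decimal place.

Neyman allocation: nₕ = n·NₕSₕ / Σⱼ NⱼSⱼ.
Σ NⱼSⱼ = 13157·2800 + 3284·6910 = 5.953204 × 10^7.
n_{65+} = 1608·3284·6910 / (5.953204 × 10^7) = 612.9.

612.9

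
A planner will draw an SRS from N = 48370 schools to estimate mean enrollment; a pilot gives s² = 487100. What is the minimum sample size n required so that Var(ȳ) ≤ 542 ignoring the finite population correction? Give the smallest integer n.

Without fpc, n₀ = s²/D = 487100/542 = 898.7085.
Rounding up, n = 899.

899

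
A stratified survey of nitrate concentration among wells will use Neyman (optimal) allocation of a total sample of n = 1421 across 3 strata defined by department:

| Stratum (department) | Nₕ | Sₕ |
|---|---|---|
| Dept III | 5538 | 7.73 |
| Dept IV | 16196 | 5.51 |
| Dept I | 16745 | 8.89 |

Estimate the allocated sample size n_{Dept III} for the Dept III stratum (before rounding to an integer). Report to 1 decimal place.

216.5

Neyman allocation: nₕ = n·NₕSₕ / Σⱼ NⱼSⱼ.
Σ NⱼSⱼ = 5538·7.73 + 16196·5.51 + 16745·8.89 = 280911.75.
n_{Dept III} = 1421·5538·7.73 / 280911.75 = 216.5.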